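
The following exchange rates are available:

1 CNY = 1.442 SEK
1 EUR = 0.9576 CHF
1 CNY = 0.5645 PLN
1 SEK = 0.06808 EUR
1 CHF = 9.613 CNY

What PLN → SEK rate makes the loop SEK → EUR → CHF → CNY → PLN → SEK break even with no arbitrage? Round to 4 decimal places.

2.8267

Known legs of the cycle: 0.06808 × 0.9576 × 9.613 × 0.5645 = 0.353774538458208
For no arbitrage the full-cycle product must be 1, so the missing rate is 1 / 0.353774538458208 ≈ 2.826659.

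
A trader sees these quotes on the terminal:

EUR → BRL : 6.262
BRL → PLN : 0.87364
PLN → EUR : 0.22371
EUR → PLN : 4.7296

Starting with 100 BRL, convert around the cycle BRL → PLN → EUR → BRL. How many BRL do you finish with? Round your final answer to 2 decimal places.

100 BRL × 0.87364 = 87.364 PLN
87.364 PLN × 0.22371 = 19.54420044 EUR
19.54420044 EUR × 6.262 = 122.38578315528 BRL

122.39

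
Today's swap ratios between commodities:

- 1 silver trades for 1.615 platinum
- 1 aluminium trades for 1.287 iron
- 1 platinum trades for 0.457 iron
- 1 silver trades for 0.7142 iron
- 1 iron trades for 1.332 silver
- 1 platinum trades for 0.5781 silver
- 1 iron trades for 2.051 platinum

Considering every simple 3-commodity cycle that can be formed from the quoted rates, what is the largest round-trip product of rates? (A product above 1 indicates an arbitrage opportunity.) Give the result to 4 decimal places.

silver→platinum→iron→silver: 1.615 × 0.457 × 1.332 = 0.98309
silver→iron→platinum→silver: 0.7142 × 2.051 × 0.5781 = 0.84681
Maximum is silver→platinum→iron→silver at 0.9831; no arbitrage — every cycle loses value.

0.9831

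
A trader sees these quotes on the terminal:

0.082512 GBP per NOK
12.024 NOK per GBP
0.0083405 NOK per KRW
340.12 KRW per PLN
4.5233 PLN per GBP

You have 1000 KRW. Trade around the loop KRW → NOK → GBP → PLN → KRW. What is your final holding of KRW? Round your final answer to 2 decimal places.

1058.76

1000 KRW × 0.0083405 = 8.3405 NOK
8.3405 NOK × 0.082512 = 0.688191336 GBP
0.688191336 GBP × 4.5233 = 3.1128958701288 PLN
3.1128958701288 PLN × 340.12 = 1058.758143348207456 KRW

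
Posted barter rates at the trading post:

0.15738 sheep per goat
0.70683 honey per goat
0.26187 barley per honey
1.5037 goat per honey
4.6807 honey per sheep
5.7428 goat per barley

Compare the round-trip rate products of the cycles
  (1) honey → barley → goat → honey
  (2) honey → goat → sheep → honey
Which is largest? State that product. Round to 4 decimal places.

(1) 0.26187 × 5.7428 × 0.70683 = 1.06298
(2) 1.5037 × 0.15738 × 4.6807 = 1.10770
Highest is cycle (2) at 1.1077 (>1, arbitrage).

1.1077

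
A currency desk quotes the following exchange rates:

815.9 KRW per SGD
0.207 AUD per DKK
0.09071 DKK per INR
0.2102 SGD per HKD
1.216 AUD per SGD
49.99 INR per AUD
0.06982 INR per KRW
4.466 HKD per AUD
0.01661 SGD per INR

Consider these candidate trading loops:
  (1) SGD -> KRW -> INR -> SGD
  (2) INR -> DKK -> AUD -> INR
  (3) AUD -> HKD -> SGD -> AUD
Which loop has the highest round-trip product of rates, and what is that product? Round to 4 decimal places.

(1) 815.9 × 0.06982 × 0.01661 = 0.94621
(2) 0.09071 × 0.207 × 49.99 = 0.93866
(3) 4.466 × 0.2102 × 1.216 = 1.14152
Highest is cycle (3) at 1.1415 (>1, arbitrage).

1.1415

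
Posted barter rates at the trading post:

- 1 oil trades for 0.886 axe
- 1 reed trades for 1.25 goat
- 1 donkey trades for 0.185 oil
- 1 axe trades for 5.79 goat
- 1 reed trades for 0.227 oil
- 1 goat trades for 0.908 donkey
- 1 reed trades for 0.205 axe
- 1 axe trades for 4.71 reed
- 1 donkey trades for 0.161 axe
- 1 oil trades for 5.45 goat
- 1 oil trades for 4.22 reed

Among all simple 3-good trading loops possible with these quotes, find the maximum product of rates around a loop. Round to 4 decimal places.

0.9473

reed→oil→axe→reed: 0.227 × 0.886 × 4.71 = 0.94728
donkey→oil→goat→donkey: 0.185 × 5.45 × 0.908 = 0.91549
axe→goat→donkey→axe: 5.79 × 0.908 × 0.161 = 0.84643
Maximum is reed→oil→axe→reed at 0.9473; no arbitrage — every cycle loses value.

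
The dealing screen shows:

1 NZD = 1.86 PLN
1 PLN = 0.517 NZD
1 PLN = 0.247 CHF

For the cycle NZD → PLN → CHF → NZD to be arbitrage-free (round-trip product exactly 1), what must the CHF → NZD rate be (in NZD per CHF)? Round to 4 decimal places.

Known legs of the cycle: 1.86 × 0.247 = 0.45942
For no arbitrage the full-cycle product must be 1, so the missing rate is 1 / 0.45942 ≈ 2.176658.

2.1767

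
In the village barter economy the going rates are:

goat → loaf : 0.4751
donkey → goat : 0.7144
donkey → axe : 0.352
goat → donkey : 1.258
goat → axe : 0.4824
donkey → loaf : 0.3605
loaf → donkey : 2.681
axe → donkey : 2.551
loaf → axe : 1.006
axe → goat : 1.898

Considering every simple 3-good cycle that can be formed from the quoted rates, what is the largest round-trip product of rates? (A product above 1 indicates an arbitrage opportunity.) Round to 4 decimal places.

0.9252

donkey→loaf→axe→donkey: 0.3605 × 1.006 × 2.551 = 0.92515
donkey→goat→loaf→donkey: 0.7144 × 0.4751 × 2.681 = 0.90996
loaf→axe→goat→loaf: 1.006 × 1.898 × 0.4751 = 0.90715
donkey→goat→axe→donkey: 0.7144 × 0.4824 × 2.551 = 0.87914
donkey→axe→goat→donkey: 0.352 × 1.898 × 1.258 = 0.84046
Maximum is donkey→loaf→axe→donkey at 0.9252; no arbitrage — every cycle loses value.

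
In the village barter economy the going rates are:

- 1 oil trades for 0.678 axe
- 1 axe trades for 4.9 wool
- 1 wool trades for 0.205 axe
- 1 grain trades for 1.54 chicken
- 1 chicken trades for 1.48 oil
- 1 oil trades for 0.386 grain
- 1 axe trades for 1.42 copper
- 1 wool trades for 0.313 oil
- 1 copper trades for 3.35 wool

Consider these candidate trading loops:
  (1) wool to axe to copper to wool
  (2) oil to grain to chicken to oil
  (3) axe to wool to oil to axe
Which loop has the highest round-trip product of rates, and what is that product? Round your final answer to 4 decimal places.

1.0398

(1) 0.205 × 1.42 × 3.35 = 0.97519
(2) 0.386 × 1.54 × 1.48 = 0.87977
(3) 4.9 × 0.313 × 0.678 = 1.03985
Highest is cycle (3) at 1.0398 (>1, arbitrage).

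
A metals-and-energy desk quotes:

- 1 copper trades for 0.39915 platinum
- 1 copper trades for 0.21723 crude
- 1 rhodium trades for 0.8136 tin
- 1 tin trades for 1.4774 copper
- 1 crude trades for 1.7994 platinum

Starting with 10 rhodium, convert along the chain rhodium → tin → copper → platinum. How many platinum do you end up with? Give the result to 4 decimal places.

4.7978

10 rhodium × 0.8136 = 8.136 tin
8.136 tin × 1.4774 = 12.0201264 copper
12.0201264 copper × 0.39915 = 4.79783345256 platinum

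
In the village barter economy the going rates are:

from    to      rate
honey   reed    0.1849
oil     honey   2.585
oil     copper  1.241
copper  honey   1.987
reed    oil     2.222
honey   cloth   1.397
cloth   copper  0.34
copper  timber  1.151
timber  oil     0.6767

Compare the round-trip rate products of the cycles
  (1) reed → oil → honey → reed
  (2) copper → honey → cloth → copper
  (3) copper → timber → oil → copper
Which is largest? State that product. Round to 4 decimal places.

1.0620

(1) 2.222 × 2.585 × 0.1849 = 1.06204
(2) 1.987 × 1.397 × 0.34 = 0.94379
(3) 1.151 × 0.6767 × 1.241 = 0.96659
Highest is cycle (1) at 1.0620 (>1, arbitrage).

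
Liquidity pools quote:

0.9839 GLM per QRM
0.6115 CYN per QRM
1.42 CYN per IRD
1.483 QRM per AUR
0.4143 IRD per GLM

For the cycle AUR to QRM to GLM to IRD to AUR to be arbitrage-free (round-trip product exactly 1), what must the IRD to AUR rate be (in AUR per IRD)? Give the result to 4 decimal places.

Known legs of the cycle: 1.483 × 0.9839 × 0.4143 = 0.60451494891
For no arbitrage the full-cycle product must be 1, so the missing rate is 1 / 0.60451494891 ≈ 1.654219.

1.6542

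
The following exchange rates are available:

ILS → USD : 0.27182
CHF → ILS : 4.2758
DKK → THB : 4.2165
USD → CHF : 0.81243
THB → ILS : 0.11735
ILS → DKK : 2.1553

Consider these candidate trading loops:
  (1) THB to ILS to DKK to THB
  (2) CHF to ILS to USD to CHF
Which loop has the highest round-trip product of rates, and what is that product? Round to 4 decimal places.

(1) 0.11735 × 2.1553 × 4.2165 = 1.06646
(2) 4.2758 × 0.27182 × 0.81243 = 0.94425
Highest is cycle (1) at 1.0665 (>1, arbitrage).

1.0665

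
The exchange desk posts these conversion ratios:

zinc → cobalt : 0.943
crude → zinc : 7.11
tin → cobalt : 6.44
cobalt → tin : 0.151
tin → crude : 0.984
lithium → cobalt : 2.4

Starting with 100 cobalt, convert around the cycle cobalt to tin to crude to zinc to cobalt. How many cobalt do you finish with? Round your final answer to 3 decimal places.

100 cobalt × 0.151 = 15.1 tin
15.1 tin × 0.984 = 14.8584 crude
14.8584 crude × 7.11 = 105.643224 zinc
105.643224 zinc × 0.943 = 99.621560232 cobalt

99.622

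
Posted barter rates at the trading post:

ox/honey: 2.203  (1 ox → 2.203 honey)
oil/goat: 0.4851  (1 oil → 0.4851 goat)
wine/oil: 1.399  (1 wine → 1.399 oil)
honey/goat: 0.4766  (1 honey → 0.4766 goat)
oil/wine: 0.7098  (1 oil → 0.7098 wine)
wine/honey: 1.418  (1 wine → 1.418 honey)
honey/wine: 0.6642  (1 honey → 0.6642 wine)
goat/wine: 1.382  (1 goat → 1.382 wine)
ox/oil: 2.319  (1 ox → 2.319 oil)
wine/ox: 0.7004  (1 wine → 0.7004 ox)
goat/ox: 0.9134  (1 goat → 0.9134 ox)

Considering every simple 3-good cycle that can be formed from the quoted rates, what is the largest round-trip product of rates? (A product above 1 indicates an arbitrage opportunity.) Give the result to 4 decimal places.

ox→oil→wine→ox: 2.319 × 0.7098 × 0.7004 = 1.15288
ox→oil→goat→ox: 2.319 × 0.4851 × 0.9134 = 1.02753
ox→honey→wine→ox: 2.203 × 0.6642 × 0.7004 = 1.02485
ox→honey→goat→ox: 2.203 × 0.4766 × 0.9134 = 0.95902
oil→goat→wine→oil: 0.4851 × 1.382 × 1.399 = 0.93790
wine→honey→goat→wine: 1.418 × 0.4766 × 1.382 = 0.93398
Maximum is ox→oil→wine→ox at 1.1529; arbitrage exists.

1.1529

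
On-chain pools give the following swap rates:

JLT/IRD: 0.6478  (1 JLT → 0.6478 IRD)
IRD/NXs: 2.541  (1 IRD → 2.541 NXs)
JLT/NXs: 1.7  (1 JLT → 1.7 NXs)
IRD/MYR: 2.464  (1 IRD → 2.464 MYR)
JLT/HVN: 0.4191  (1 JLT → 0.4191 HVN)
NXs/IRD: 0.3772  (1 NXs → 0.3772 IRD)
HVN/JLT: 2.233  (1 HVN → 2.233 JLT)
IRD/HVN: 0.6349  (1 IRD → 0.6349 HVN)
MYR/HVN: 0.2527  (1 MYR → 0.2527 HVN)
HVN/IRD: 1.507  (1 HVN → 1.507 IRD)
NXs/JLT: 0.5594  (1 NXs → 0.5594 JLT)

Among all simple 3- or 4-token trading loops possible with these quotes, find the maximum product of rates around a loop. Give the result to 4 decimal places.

HVN→IRD→MYR→HVN: 1.507 × 2.464 × 0.2527 = 0.93834
NXs→JLT→IRD→NXs: 0.5594 × 0.6478 × 2.541 = 0.92081
HVN→JLT→IRD→HVN: 2.233 × 0.6478 × 0.6349 = 0.91841
HVN→JLT→NXs→IRD→HVN: 2.233 × 1.7 × 0.3772 × 0.6349 = 0.90911
HVN→JLT→IRD→MYR→HVN: 2.233 × 0.6478 × 2.464 × 0.2527 = 0.90069
HVN→IRD→NXs→JLT→HVN: 1.507 × 2.541 × 0.5594 × 0.4191 = 0.89776
Maximum is HVN→IRD→MYR→HVN at 0.9383; no arbitrage — every cycle loses value.

0.9383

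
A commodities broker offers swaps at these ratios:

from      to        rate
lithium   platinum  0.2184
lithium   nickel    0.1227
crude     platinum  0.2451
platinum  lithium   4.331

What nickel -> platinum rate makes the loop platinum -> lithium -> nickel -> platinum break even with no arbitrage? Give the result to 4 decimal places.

1.8818

Known legs of the cycle: 4.331 × 0.1227 = 0.5314137
For no arbitrage the full-cycle product must be 1, so the missing rate is 1 / 0.5314137 ≈ 1.881773.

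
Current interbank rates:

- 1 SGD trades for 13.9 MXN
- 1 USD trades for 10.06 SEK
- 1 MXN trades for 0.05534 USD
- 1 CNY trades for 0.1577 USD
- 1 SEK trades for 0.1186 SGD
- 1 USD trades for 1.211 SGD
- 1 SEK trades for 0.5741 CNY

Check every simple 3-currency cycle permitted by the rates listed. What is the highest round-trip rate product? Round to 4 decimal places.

0.9315

USD→SGD→MXN→USD: 1.211 × 13.9 × 0.05534 = 0.93153
USD→SEK→CNY→USD: 10.06 × 0.5741 × 0.1577 = 0.91079
Maximum is USD→SGD→MXN→USD at 0.9315; no arbitrage — every cycle loses value.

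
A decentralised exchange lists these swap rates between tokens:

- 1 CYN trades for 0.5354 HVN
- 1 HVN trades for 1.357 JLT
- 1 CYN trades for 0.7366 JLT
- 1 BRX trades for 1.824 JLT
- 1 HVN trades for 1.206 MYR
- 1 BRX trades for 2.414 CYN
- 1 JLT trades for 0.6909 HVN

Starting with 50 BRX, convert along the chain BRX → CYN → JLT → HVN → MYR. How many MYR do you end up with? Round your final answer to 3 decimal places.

50 BRX × 2.414 = 120.7 CYN
120.7 CYN × 0.7366 = 88.90762 JLT
88.90762 JLT × 0.6909 = 61.426274658 HVN
61.426274658 HVN × 1.206 = 74.080087237548 MYR

74.080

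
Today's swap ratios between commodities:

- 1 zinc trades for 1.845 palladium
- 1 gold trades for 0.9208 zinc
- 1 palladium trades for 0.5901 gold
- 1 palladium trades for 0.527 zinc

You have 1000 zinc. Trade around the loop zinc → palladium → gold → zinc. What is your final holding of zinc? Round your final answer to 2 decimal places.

1002.51

1000 zinc × 1.845 = 1845 palladium
1845 palladium × 0.5901 = 1088.7345 gold
1088.7345 gold × 0.9208 = 1002.5067276 zinc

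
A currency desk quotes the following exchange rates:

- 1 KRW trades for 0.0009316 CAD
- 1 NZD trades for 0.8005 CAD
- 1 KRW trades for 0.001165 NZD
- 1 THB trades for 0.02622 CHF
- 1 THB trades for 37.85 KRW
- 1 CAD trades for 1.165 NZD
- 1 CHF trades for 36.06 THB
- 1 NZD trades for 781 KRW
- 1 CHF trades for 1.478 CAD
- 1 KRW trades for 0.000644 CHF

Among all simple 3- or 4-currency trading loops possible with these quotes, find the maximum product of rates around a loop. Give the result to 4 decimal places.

0.8790

THB→KRW→CHF→THB: 37.85 × 0.000644 × 36.06 = 0.87898
NZD→KRW→CHF→CAD→NZD: 781 × 0.000644 × 1.478 × 1.165 = 0.86604
NZD→KRW→CAD→NZD: 781 × 0.0009316 × 1.165 = 0.84763
Maximum is THB→KRW→CHF→THB at 0.8790; no arbitrage — every cycle loses value.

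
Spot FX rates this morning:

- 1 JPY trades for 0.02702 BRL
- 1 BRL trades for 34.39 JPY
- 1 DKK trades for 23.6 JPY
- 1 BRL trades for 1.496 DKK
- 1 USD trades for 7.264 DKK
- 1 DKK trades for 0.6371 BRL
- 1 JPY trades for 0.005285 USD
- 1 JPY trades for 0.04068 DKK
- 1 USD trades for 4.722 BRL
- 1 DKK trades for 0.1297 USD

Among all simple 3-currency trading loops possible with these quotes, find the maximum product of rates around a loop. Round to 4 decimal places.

0.9540

DKK→JPY→BRL→DKK: 23.6 × 0.02702 × 1.496 = 0.95396
DKK→USD→BRL→DKK: 0.1297 × 4.722 × 1.496 = 0.91622
DKK→JPY→USD→DKK: 23.6 × 0.005285 × 7.264 = 0.90601
DKK→BRL→JPY→DKK: 0.6371 × 34.39 × 0.04068 = 0.89129
USD→BRL→JPY→USD: 4.722 × 34.39 × 0.005285 = 0.85823
Maximum is DKK→JPY→BRL→DKK at 0.9540; no arbitrage — every cycle loses value.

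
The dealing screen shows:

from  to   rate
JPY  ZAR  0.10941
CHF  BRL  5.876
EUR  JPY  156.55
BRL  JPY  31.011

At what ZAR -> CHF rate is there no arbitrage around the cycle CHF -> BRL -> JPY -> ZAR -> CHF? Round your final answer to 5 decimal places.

0.05016

Known legs of the cycle: 5.876 × 31.011 × 0.10941 = 19.93675978476
For no arbitrage the full-cycle product must be 1, so the missing rate is 1 / 19.93675978476 ≈ 0.0501586.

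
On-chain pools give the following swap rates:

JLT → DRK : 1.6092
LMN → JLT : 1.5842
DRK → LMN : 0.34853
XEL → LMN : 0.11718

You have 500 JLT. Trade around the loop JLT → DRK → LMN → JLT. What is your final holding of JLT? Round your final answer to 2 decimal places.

444.25

500 JLT × 1.6092 = 804.6 DRK
804.6 DRK × 0.34853 = 280.427238 LMN
280.427238 LMN × 1.5842 = 444.2528304396 JLT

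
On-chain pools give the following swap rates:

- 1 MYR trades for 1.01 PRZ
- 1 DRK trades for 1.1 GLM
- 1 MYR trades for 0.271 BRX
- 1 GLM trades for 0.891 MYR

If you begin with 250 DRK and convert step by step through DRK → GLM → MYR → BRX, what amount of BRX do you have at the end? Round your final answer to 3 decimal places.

66.402

250 DRK × 1.1 = 275 GLM
275 GLM × 0.891 = 245.025 MYR
245.025 MYR × 0.271 = 66.401775 BRX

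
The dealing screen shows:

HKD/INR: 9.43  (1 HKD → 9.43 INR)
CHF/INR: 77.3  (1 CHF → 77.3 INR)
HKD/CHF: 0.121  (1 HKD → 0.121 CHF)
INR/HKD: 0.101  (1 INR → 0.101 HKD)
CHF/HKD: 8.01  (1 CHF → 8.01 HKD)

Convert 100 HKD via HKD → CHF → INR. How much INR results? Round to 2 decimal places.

100 HKD × 0.121 = 12.1 CHF
12.1 CHF × 77.3 = 935.33 INR

935.33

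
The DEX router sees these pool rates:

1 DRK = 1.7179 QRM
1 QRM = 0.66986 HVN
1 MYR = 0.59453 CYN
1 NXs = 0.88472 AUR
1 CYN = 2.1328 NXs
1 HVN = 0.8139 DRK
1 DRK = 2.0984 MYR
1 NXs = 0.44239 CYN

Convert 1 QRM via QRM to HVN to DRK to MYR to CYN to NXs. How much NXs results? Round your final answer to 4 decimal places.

1 QRM × 0.66986 = 0.66986 HVN
0.66986 HVN × 0.8139 = 0.545199054 DRK
0.545199054 DRK × 2.0984 = 1.1440456949136 MYR
1.1440456949136 MYR × 0.59453 = 0.680169486996982608 CYN
0.680169486996982608 CYN × 2.1328 = 1.4506654818671645063424 NXs

1.4507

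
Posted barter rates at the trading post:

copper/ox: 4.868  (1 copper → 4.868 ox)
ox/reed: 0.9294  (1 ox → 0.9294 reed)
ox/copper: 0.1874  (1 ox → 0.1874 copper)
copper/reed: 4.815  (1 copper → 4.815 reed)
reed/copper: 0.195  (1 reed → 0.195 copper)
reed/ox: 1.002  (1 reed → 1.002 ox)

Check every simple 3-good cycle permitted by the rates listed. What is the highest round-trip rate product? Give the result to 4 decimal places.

0.9041

copper→reed→ox→copper: 4.815 × 1.002 × 0.1874 = 0.90414
copper→ox→reed→copper: 4.868 × 0.9294 × 0.195 = 0.88224
Maximum is copper→reed→ox→copper at 0.9041; no arbitrage — every cycle loses value.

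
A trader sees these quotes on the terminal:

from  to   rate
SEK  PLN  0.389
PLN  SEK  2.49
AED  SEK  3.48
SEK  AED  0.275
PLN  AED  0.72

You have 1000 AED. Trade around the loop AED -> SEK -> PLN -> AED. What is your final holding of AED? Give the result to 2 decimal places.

974.68

1000 AED × 3.48 = 3480 SEK
3480 SEK × 0.389 = 1353.72 PLN
1353.72 PLN × 0.72 = 974.6784 AED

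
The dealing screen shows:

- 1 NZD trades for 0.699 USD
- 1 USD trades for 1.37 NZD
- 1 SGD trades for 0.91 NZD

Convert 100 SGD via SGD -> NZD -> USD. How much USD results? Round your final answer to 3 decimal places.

63.609

100 SGD × 0.91 = 91 NZD
91 NZD × 0.699 = 63.609 USD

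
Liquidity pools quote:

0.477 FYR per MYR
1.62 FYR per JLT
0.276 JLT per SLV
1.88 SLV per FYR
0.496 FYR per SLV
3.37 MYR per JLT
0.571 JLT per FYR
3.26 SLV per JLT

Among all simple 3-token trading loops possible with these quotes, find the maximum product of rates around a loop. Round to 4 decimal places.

FYR→JLT→SLV→FYR: 0.571 × 3.26 × 0.496 = 0.92328
FYR→JLT→MYR→FYR: 0.571 × 3.37 × 0.477 = 0.91788
FYR→SLV→JLT→FYR: 1.88 × 0.276 × 1.62 = 0.84059
Maximum is FYR→JLT→SLV→FYR at 0.9233; no arbitrage — every cycle loses value.

0.9233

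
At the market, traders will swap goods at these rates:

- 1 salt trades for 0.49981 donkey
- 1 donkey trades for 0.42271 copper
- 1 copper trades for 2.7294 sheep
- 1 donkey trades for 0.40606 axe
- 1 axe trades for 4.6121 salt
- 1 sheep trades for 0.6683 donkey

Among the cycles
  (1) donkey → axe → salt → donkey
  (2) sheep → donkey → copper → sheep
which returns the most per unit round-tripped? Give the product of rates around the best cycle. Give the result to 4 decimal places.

0.9360

(1) 0.40606 × 4.6121 × 0.49981 = 0.93604
(2) 0.6683 × 0.42271 × 2.7294 = 0.77105
Highest is cycle (1) at 0.9360 (≤1, no arbitrage).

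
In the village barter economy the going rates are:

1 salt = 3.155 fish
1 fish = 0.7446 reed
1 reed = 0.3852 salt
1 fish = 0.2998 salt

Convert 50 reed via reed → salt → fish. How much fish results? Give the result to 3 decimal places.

50 reed × 0.3852 = 19.26 salt
19.26 salt × 3.155 = 60.7653 fish

60.765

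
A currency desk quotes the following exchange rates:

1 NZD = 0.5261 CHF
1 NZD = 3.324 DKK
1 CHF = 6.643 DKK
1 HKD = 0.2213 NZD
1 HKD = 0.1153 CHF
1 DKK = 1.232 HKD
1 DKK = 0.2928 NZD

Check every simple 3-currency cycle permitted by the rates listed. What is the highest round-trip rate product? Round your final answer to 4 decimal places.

1.0233

CHF→DKK→NZD→CHF: 6.643 × 0.2928 × 0.5261 = 1.02330
HKD→CHF→DKK→HKD: 0.1153 × 6.643 × 1.232 = 0.94364
HKD→NZD→DKK→HKD: 0.2213 × 3.324 × 1.232 = 0.90626
Maximum is CHF→DKK→NZD→CHF at 1.0233; arbitrage exists.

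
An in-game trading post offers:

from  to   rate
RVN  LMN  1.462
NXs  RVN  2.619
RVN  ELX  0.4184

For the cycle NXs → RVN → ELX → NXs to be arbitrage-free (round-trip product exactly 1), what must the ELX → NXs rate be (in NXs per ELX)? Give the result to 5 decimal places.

Known legs of the cycle: 2.619 × 0.4184 = 1.0957896
For no arbitrage the full-cycle product must be 1, so the missing rate is 1 / 1.0957896 ≈ 0.9125839.

0.91258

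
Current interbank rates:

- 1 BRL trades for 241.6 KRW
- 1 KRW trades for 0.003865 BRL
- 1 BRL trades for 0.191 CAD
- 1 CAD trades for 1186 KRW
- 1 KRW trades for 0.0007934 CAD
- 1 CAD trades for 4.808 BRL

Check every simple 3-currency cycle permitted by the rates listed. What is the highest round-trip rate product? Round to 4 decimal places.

BRL→KRW→CAD→BRL: 241.6 × 0.0007934 × 4.808 = 0.92162
BRL→CAD→KRW→BRL: 0.191 × 1186 × 0.003865 = 0.87552
Maximum is BRL→KRW→CAD→BRL at 0.9216; no arbitrage — every cycle loses value.

0.9216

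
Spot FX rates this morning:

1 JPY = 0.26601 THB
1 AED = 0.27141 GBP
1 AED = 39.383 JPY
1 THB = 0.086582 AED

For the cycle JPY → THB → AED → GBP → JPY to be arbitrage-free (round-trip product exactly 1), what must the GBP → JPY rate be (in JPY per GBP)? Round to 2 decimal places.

Known legs of the cycle: 0.26601 × 0.086582 × 0.27141 = 0.0062510276771262
For no arbitrage the full-cycle product must be 1, so the missing rate is 1 / 0.0062510276771262 ≈ 159.9737.

159.97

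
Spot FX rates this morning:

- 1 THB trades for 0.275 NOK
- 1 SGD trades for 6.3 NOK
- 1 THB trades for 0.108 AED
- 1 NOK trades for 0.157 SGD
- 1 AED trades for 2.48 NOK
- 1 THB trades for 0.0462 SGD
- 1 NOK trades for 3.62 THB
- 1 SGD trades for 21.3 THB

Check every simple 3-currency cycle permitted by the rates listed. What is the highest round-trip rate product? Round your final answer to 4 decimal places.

SGD→NOK→THB→SGD: 6.3 × 3.62 × 0.0462 = 1.05364
THB→AED→NOK→THB: 0.108 × 2.48 × 3.62 = 0.96958
SGD→THB→NOK→SGD: 21.3 × 0.275 × 0.157 = 0.91963
Maximum is SGD→NOK→THB→SGD at 1.0536; arbitrage exists.

1.0536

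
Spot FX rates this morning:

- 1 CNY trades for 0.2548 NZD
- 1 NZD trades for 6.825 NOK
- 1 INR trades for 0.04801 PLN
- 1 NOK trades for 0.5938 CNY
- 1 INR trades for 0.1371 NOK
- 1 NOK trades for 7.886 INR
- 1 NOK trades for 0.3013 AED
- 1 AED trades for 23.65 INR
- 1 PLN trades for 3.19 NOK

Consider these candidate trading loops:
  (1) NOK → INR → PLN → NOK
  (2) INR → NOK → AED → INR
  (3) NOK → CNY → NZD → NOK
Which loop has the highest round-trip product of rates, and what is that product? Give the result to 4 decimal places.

(1) 7.886 × 0.04801 × 3.19 = 1.20776
(2) 0.1371 × 0.3013 × 23.65 = 0.97694
(3) 0.5938 × 0.2548 × 6.825 = 1.03262
Highest is cycle (1) at 1.2078 (>1, arbitrage).

1.2078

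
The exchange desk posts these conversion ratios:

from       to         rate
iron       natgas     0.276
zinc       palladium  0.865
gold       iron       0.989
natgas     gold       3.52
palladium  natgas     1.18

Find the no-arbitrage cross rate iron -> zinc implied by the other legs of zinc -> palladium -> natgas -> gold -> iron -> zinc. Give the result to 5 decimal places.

Known legs of the cycle: 0.865 × 1.18 × 3.52 × 0.989 = 3.553342496
For no arbitrage the full-cycle product must be 1, so the missing rate is 1 / 3.553342496 ≈ 0.2814252.

0.28143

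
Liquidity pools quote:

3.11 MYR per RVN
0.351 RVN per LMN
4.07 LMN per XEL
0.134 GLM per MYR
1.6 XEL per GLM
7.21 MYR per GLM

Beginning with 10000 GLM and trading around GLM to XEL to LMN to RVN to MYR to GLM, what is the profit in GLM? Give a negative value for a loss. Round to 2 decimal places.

-474.52

10000 GLM × 1.6 = 16000 XEL
16000 XEL × 4.07 = 65120 LMN
65120 LMN × 0.351 = 22857.12 RVN
22857.12 RVN × 3.11 = 71085.6432 MYR
71085.6432 MYR × 0.134 = 9525.4761888 GLM
Net change: 9525.4761888 − 10000 = -474.5238112 GLM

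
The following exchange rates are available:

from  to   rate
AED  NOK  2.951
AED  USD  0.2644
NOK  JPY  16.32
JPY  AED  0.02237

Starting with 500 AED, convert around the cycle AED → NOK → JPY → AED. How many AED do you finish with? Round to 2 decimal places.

538.67

500 AED × 2.951 = 1475.5 NOK
1475.5 NOK × 16.32 = 24080.16 JPY
24080.16 JPY × 0.02237 = 538.6731792 AED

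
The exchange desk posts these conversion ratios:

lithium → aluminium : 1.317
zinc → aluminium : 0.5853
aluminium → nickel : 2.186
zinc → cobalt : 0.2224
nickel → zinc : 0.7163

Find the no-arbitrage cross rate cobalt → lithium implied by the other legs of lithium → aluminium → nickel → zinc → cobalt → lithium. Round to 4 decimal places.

Known legs of the cycle: 1.317 × 2.186 × 0.7163 × 0.2224 = 0.45863338688544
For no arbitrage the full-cycle product must be 1, so the missing rate is 1 / 0.45863338688544 ≈ 2.180391.

2.1804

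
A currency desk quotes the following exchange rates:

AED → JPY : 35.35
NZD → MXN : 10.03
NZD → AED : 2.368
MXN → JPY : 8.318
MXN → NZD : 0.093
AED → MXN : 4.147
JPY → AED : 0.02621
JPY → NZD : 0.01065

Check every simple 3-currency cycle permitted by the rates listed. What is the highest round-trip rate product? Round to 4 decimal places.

0.9133

MXN→NZD→AED→MXN: 0.093 × 2.368 × 4.147 = 0.91327
MXN→JPY→AED→MXN: 8.318 × 0.02621 × 4.147 = 0.90411
AED→JPY→NZD→AED: 35.35 × 0.01065 × 2.368 = 0.89150
MXN→JPY→NZD→MXN: 8.318 × 0.01065 × 10.03 = 0.88852
Maximum is MXN→NZD→AED→MXN at 0.9133; no arbitrage — every cycle loses value.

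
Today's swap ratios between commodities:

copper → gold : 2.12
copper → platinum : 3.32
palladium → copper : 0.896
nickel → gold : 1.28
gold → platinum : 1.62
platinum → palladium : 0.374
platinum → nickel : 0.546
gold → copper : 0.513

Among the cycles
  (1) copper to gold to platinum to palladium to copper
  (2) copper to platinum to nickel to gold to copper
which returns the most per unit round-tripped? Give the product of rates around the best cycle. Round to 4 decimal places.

(1) 2.12 × 1.62 × 0.374 × 0.896 = 1.15088
(2) 3.32 × 0.546 × 1.28 × 0.513 = 1.19030
Highest is cycle (2) at 1.1903 (>1, arbitrage).

1.1903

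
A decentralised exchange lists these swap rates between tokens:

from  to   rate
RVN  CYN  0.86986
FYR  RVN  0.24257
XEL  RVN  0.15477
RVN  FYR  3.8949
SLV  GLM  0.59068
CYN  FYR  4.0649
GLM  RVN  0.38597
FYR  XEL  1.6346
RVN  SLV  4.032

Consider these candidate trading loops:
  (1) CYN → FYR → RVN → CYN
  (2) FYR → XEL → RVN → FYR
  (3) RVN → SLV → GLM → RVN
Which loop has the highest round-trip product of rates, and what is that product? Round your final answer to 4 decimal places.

0.9854

(1) 4.0649 × 0.24257 × 0.86986 = 0.85770
(2) 1.6346 × 0.15477 × 3.8949 = 0.98536
(3) 4.032 × 0.59068 × 0.38597 = 0.91923
Highest is cycle (2) at 0.9854 (≤1, no arbitrage).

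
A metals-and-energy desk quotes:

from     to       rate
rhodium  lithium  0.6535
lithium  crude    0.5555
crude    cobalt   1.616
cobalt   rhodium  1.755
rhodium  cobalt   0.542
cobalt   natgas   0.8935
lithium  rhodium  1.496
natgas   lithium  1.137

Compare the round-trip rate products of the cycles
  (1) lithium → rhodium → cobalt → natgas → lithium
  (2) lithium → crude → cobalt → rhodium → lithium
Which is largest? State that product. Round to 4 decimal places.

1.0296

(1) 1.496 × 0.542 × 0.8935 × 1.137 = 0.82373
(2) 0.5555 × 1.616 × 1.755 × 0.6535 = 1.02955
Highest is cycle (2) at 1.0296 (>1, arbitrage).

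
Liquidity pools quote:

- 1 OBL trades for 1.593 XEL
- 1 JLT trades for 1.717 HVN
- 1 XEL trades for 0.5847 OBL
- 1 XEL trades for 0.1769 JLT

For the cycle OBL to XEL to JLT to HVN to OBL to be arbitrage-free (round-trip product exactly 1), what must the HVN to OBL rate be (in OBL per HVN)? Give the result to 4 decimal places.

2.0667

Known legs of the cycle: 1.593 × 0.1769 × 1.717 = 0.4838535189
For no arbitrage the full-cycle product must be 1, so the missing rate is 1 / 0.4838535189 ≈ 2.066741.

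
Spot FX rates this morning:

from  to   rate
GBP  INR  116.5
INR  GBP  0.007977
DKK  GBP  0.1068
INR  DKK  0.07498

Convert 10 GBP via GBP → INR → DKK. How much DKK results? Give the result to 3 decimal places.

87.352

10 GBP × 116.5 = 1165 INR
1165 INR × 0.07498 = 87.3517 DKK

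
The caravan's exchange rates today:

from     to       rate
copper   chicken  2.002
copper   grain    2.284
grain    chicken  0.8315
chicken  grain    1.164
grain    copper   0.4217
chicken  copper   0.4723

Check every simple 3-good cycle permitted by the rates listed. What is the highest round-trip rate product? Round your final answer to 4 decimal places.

0.9827

chicken→grain→copper→chicken: 1.164 × 0.4217 × 2.002 = 0.98270
chicken→copper→grain→chicken: 0.4723 × 2.284 × 0.8315 = 0.89697
Maximum is chicken→grain→copper→chicken at 0.9827; no arbitrage — every cycle loses value.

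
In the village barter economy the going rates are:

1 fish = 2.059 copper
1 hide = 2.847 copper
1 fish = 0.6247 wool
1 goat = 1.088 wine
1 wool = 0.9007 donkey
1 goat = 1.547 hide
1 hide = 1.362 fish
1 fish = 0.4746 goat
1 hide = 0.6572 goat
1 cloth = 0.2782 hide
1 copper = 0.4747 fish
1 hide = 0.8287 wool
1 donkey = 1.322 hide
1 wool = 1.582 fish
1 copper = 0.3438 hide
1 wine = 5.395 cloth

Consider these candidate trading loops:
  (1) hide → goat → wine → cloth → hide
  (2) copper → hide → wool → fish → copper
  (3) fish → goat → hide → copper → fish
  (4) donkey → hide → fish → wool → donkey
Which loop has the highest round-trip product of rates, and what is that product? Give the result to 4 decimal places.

1.0732

(1) 0.6572 × 1.088 × 5.395 × 0.2782 = 1.07319
(2) 0.3438 × 0.8287 × 1.582 × 2.059 = 0.92804
(3) 0.4746 × 1.547 × 2.847 × 0.4747 = 0.99226
(4) 1.322 × 1.362 × 0.6247 × 0.9007 = 1.01312
Highest is cycle (1) at 1.0732 (>1, arbitrage).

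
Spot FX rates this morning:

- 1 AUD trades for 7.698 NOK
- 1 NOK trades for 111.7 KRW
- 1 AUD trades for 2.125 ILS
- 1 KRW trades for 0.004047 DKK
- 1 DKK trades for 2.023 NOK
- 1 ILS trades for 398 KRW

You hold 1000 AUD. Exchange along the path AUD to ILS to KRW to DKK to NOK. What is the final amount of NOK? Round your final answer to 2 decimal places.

1000 AUD × 2.125 = 2125 ILS
2125 ILS × 398 = 845750 KRW
845750 KRW × 0.004047 = 3422.75025 DKK
3422.75025 DKK × 2.023 = 6924.22375575 NOK

6924.22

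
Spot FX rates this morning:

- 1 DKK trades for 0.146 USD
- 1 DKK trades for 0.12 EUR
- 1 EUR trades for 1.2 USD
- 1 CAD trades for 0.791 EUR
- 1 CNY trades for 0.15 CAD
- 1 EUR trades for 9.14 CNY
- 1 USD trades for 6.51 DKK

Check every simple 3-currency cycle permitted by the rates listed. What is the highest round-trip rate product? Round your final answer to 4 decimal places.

EUR→CNY→CAD→EUR: 9.14 × 0.15 × 0.791 = 1.08446
EUR→USD→DKK→EUR: 1.2 × 6.51 × 0.12 = 0.93744
Maximum is EUR→CNY→CAD→EUR at 1.0845; arbitrage exists.

1.0845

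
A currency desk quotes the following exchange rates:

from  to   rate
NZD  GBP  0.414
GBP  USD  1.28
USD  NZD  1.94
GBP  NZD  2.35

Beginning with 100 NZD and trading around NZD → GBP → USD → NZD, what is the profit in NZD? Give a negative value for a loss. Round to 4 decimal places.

100 NZD × 0.414 = 41.4 GBP
41.4 GBP × 1.28 = 52.992 USD
52.992 USD × 1.94 = 102.80448 NZD
Net change: 102.80448 − 100 = 2.80448 NZD

2.8045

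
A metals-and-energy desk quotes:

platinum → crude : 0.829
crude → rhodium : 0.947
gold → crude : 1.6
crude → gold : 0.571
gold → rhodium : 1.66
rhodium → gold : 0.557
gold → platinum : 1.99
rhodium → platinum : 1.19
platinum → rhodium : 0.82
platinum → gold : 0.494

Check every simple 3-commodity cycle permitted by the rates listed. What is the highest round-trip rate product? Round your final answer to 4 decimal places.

0.9758

rhodium→platinum→gold→rhodium: 1.19 × 0.494 × 1.66 = 0.97585
crude→gold→platinum→crude: 0.571 × 1.99 × 0.829 = 0.94198
crude→rhodium→platinum→crude: 0.947 × 1.19 × 0.829 = 0.93422
rhodium→gold→platinum→rhodium: 0.557 × 1.99 × 0.82 = 0.90891
crude→rhodium→gold→crude: 0.947 × 0.557 × 1.6 = 0.84397
Maximum is rhodium→platinum→gold→rhodium at 0.9758; no arbitrage — every cycle loses value.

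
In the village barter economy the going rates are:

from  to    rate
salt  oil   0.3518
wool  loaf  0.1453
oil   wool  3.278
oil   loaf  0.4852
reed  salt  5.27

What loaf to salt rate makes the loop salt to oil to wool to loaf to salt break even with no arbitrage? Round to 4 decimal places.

Known legs of the cycle: 0.3518 × 3.278 × 0.1453 = 0.16756001812
For no arbitrage the full-cycle product must be 1, so the missing rate is 1 / 0.16756001812 ≈ 5.968011.

5.9680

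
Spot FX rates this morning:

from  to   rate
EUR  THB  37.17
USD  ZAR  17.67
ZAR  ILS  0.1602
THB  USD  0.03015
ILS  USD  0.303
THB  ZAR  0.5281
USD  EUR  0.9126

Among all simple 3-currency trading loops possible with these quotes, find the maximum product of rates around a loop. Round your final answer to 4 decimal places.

EUR→THB→USD→EUR: 37.17 × 0.03015 × 0.9126 = 1.02273
ZAR→ILS→USD→ZAR: 0.1602 × 0.303 × 17.67 = 0.85771
Maximum is EUR→THB→USD→EUR at 1.0227; arbitrage exists.

1.0227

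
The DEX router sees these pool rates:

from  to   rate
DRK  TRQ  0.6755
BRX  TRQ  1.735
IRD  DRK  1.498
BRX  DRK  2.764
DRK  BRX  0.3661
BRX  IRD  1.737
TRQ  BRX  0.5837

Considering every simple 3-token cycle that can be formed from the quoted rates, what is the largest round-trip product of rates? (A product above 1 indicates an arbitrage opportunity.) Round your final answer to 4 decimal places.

BRX→DRK→TRQ→BRX: 2.764 × 0.6755 × 0.5837 = 1.08982
IRD→DRK→BRX→IRD: 1.498 × 0.3661 × 1.737 = 0.95260
Maximum is BRX→DRK→TRQ→BRX at 1.0898; arbitrage exists.

1.0898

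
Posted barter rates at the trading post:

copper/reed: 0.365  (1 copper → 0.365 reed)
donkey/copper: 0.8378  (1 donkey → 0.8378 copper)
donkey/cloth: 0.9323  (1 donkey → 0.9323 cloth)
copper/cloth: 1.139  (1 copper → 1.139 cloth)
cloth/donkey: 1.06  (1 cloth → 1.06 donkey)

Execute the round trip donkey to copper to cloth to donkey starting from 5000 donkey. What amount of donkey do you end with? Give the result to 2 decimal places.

5000 donkey × 0.8378 = 4189 copper
4189 copper × 1.139 = 4771.271 cloth
4771.271 cloth × 1.06 = 5057.54726 donkey

5057.55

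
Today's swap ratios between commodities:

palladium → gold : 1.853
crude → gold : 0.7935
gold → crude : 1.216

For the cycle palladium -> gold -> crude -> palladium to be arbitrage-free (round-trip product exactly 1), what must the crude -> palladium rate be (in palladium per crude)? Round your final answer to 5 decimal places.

Known legs of the cycle: 1.853 × 1.216 = 2.253248
For no arbitrage the full-cycle product must be 1, so the missing rate is 1 / 2.253248 ≈ 0.4438038.

0.44380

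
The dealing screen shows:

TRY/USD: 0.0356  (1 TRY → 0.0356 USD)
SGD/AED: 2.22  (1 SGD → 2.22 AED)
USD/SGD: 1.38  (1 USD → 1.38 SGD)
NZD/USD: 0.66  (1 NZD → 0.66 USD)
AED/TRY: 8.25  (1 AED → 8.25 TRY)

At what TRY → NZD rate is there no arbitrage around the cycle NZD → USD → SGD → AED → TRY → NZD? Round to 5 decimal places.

Known legs of the cycle: 0.66 × 1.38 × 2.22 × 8.25 = 16.681302
For no arbitrage the full-cycle product must be 1, so the missing rate is 1 / 16.681302 ≈ 0.0599474.

0.05995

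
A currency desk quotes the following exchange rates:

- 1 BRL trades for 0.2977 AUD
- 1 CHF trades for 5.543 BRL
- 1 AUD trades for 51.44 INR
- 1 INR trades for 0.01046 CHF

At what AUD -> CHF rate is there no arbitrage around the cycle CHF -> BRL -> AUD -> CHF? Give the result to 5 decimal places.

0.60601

Known legs of the cycle: 5.543 × 0.2977 = 1.6501511
For no arbitrage the full-cycle product must be 1, so the missing rate is 1 / 1.6501511 ≈ 0.6060051.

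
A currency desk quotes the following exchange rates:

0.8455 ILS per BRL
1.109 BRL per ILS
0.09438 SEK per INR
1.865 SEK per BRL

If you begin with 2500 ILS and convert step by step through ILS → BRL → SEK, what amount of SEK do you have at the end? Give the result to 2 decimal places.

2500 ILS × 1.109 = 2772.5 BRL
2772.5 BRL × 1.865 = 5170.7125 SEK

5170.71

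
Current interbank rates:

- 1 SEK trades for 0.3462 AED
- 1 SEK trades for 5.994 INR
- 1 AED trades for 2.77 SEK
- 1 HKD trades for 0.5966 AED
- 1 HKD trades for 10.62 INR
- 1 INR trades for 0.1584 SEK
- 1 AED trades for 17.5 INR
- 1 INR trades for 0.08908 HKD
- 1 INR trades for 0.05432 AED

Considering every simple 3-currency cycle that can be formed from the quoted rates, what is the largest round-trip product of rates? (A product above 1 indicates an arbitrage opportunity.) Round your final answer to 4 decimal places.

INR→SEK→AED→INR: 0.1584 × 0.3462 × 17.5 = 0.95967
INR→HKD→AED→INR: 0.08908 × 0.5966 × 17.5 = 0.93004
INR→AED→SEK→INR: 0.05432 × 2.77 × 5.994 = 0.90190
Maximum is INR→SEK→AED→INR at 0.9597; no arbitrage — every cycle loses value.

0.9597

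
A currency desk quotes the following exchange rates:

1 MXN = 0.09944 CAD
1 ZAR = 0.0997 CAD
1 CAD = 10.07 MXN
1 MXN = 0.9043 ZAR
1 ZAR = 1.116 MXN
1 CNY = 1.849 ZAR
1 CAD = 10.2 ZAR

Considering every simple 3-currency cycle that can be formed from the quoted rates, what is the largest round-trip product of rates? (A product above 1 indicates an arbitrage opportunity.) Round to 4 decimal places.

CAD→ZAR→MXN→CAD: 10.2 × 1.116 × 0.09944 = 1.13195
CAD→MXN→ZAR→CAD: 10.07 × 0.9043 × 0.0997 = 0.90790
Maximum is CAD→ZAR→MXN→CAD at 1.1319; arbitrage exists.

1.1319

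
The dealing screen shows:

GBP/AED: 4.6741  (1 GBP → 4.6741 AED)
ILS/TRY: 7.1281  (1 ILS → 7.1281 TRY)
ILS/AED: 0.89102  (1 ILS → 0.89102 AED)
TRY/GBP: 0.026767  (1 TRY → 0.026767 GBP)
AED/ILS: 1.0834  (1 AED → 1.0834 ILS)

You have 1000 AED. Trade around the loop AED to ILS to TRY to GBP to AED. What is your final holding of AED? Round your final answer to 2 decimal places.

1000 AED × 1.0834 = 1083.4 ILS
1083.4 ILS × 7.1281 = 7722.58354 TRY
7722.58354 TRY × 0.026767 = 206.71039361518 GBP
206.71039361518 GBP × 4.6741 = 966.185050796712838 AED

966.19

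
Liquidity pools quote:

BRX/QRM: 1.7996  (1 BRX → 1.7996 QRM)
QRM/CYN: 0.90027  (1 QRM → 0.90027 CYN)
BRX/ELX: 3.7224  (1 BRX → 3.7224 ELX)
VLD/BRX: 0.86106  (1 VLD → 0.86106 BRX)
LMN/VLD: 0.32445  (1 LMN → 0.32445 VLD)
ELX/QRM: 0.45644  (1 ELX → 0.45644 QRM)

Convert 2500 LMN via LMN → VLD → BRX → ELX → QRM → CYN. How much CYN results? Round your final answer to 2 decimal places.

2500 LMN × 0.32445 = 811.125 VLD
811.125 VLD × 0.86106 = 698.4272925 BRX
698.4272925 BRX × 3.7224 = 2599.825753602 ELX
2599.825753602 ELX × 0.45644 = 1186.66446697409688 QRM
1186.66446697409688 QRM × 0.90027 = 1068.3184196827701981576 CYN

1068.32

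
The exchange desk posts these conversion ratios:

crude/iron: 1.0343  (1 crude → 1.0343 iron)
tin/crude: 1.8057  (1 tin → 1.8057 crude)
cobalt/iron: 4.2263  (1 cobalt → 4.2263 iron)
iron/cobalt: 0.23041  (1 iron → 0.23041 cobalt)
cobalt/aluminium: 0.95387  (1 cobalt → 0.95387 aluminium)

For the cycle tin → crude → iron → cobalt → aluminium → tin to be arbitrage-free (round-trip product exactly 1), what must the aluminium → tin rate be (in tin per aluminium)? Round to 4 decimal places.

2.4362

Known legs of the cycle: 1.8057 × 1.0343 × 0.23041 × 0.95387 = 0.410471148710859717
For no arbitrage the full-cycle product must be 1, so the missing rate is 1 / 0.410471148710859717 ≈ 2.436225.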